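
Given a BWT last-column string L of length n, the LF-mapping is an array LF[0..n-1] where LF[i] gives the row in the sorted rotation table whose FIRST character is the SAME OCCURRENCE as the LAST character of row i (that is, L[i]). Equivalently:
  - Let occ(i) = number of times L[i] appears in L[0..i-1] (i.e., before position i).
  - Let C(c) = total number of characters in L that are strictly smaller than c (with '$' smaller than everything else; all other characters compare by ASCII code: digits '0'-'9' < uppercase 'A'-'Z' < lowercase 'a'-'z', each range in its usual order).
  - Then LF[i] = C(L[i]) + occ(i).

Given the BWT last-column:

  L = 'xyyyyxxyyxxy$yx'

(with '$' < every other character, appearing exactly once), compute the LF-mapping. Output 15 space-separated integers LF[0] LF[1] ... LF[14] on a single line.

Char counts: '$':1, 'x':6, 'y':8
C (first-col start): C('$')=0, C('x')=1, C('y')=7
L[0]='x': occ=0, LF[0]=C('x')+0=1+0=1
L[1]='y': occ=0, LF[1]=C('y')+0=7+0=7
L[2]='y': occ=1, LF[2]=C('y')+1=7+1=8
L[3]='y': occ=2, LF[3]=C('y')+2=7+2=9
L[4]='y': occ=3, LF[4]=C('y')+3=7+3=10
L[5]='x': occ=1, LF[5]=C('x')+1=1+1=2
L[6]='x': occ=2, LF[6]=C('x')+2=1+2=3
L[7]='y': occ=4, LF[7]=C('y')+4=7+4=11
L[8]='y': occ=5, LF[8]=C('y')+5=7+5=12
L[9]='x': occ=3, LF[9]=C('x')+3=1+3=4
L[10]='x': occ=4, LF[10]=C('x')+4=1+4=5
L[11]='y': occ=6, LF[11]=C('y')+6=7+6=13
L[12]='$': occ=0, LF[12]=C('$')+0=0+0=0
L[13]='y': occ=7, LF[13]=C('y')+7=7+7=14
L[14]='x': occ=5, LF[14]=C('x')+5=1+5=6

Answer: 1 7 8 9 10 2 3 11 12 4 5 13 0 14 6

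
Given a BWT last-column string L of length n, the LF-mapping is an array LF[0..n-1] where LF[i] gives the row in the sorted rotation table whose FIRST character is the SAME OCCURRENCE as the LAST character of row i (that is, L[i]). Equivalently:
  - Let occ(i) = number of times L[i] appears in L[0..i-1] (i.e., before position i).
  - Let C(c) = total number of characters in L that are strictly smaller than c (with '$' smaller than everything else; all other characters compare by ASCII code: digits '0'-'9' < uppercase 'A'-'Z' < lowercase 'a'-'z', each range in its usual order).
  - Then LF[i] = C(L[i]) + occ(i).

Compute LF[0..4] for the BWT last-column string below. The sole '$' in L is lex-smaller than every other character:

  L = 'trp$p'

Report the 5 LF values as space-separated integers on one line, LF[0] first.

Answer: 4 3 1 0 2

Derivation:
Char counts: '$':1, 'p':2, 'r':1, 't':1
C (first-col start): C('$')=0, C('p')=1, C('r')=3, C('t')=4
L[0]='t': occ=0, LF[0]=C('t')+0=4+0=4
L[1]='r': occ=0, LF[1]=C('r')+0=3+0=3
L[2]='p': occ=0, LF[2]=C('p')+0=1+0=1
L[3]='$': occ=0, LF[3]=C('$')+0=0+0=0
L[4]='p': occ=1, LF[4]=C('p')+1=1+1=2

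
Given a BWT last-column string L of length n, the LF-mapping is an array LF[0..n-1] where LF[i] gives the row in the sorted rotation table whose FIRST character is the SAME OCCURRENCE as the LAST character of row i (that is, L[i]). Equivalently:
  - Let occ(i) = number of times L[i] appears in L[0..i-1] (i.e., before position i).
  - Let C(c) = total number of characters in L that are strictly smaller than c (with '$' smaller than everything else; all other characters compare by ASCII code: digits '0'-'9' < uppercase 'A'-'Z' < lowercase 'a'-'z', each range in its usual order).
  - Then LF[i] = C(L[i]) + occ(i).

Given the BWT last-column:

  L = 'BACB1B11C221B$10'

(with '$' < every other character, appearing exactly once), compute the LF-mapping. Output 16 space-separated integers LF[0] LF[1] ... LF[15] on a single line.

Answer: 10 9 14 11 2 12 3 4 15 7 8 5 13 0 6 1

Derivation:
Char counts: '$':1, '0':1, '1':5, '2':2, 'A':1, 'B':4, 'C':2
C (first-col start): C('$')=0, C('0')=1, C('1')=2, C('2')=7, C('A')=9, C('B')=10, C('C')=14
L[0]='B': occ=0, LF[0]=C('B')+0=10+0=10
L[1]='A': occ=0, LF[1]=C('A')+0=9+0=9
L[2]='C': occ=0, LF[2]=C('C')+0=14+0=14
L[3]='B': occ=1, LF[3]=C('B')+1=10+1=11
L[4]='1': occ=0, LF[4]=C('1')+0=2+0=2
L[5]='B': occ=2, LF[5]=C('B')+2=10+2=12
L[6]='1': occ=1, LF[6]=C('1')+1=2+1=3
L[7]='1': occ=2, LF[7]=C('1')+2=2+2=4
L[8]='C': occ=1, LF[8]=C('C')+1=14+1=15
L[9]='2': occ=0, LF[9]=C('2')+0=7+0=7
L[10]='2': occ=1, LF[10]=C('2')+1=7+1=8
L[11]='1': occ=3, LF[11]=C('1')+3=2+3=5
L[12]='B': occ=3, LF[12]=C('B')+3=10+3=13
L[13]='$': occ=0, LF[13]=C('$')+0=0+0=0
L[14]='1': occ=4, LF[14]=C('1')+4=2+4=6
L[15]='0': occ=0, LF[15]=C('0')+0=1+0=1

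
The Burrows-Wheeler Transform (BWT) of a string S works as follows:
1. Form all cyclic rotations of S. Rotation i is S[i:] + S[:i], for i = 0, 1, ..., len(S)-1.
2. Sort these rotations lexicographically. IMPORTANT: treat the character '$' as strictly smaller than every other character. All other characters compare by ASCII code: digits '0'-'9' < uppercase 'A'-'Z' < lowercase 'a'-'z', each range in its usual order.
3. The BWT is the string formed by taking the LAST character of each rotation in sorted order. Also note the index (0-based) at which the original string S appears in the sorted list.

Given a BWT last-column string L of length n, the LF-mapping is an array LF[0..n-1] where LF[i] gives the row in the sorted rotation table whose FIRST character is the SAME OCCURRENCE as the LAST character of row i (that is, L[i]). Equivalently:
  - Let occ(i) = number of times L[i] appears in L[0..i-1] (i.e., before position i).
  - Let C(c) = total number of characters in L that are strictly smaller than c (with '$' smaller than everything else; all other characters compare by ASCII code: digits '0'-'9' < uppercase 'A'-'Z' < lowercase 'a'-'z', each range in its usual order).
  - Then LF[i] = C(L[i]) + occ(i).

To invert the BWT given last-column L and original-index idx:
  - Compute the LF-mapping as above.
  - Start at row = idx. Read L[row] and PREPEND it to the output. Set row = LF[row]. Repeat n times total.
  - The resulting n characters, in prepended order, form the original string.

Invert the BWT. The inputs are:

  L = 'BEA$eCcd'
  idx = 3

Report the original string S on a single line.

Answer: CcdeEAB$

Derivation:
LF mapping: 2 4 1 0 7 3 5 6
Walk LF starting at row 3, prepending L[row]:
  step 1: row=3, L[3]='$', prepend. Next row=LF[3]=0
  step 2: row=0, L[0]='B', prepend. Next row=LF[0]=2
  step 3: row=2, L[2]='A', prepend. Next row=LF[2]=1
  step 4: row=1, L[1]='E', prepend. Next row=LF[1]=4
  step 5: row=4, L[4]='e', prepend. Next row=LF[4]=7
  step 6: row=7, L[7]='d', prepend. Next row=LF[7]=6
  step 7: row=6, L[6]='c', prepend. Next row=LF[6]=5
  step 8: row=5, L[5]='C', prepend. Next row=LF[5]=3
Reversed output: CcdeEAB$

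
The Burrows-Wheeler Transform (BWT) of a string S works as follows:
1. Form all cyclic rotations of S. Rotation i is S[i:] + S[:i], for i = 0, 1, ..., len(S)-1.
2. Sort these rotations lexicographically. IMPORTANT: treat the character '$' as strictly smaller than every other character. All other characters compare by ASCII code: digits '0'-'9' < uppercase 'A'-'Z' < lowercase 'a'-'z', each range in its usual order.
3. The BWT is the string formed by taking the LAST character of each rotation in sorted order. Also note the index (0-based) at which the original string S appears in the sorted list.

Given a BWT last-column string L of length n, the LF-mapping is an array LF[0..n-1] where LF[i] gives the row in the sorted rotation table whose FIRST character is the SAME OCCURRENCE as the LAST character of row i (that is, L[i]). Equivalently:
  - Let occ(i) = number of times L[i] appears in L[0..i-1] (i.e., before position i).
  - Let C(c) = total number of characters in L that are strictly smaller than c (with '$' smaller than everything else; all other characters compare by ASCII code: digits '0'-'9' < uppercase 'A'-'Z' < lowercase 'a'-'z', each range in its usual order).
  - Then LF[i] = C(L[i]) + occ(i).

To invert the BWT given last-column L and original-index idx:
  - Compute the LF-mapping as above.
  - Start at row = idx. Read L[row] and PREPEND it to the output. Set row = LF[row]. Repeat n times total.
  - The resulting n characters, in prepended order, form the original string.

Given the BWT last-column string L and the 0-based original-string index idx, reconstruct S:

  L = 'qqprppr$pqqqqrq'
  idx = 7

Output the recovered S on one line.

Answer: qqqrrqpppqqrpq$

Derivation:
LF mapping: 5 6 1 12 2 3 13 0 4 7 8 9 10 14 11
Walk LF starting at row 7, prepending L[row]:
  step 1: row=7, L[7]='$', prepend. Next row=LF[7]=0
  step 2: row=0, L[0]='q', prepend. Next row=LF[0]=5
  step 3: row=5, L[5]='p', prepend. Next row=LF[5]=3
  step 4: row=3, L[3]='r', prepend. Next row=LF[3]=12
  step 5: row=12, L[12]='q', prepend. Next row=LF[12]=10
  step 6: row=10, L[10]='q', prepend. Next row=LF[10]=8
  step 7: row=8, L[8]='p', prepend. Next row=LF[8]=4
  step 8: row=4, L[4]='p', prepend. Next row=LF[4]=2
  step 9: row=2, L[2]='p', prepend. Next row=LF[2]=1
  step 10: row=1, L[1]='q', prepend. Next row=LF[1]=6
  step 11: row=6, L[6]='r', prepend. Next row=LF[6]=13
  step 12: row=13, L[13]='r', prepend. Next row=LF[13]=14
  step 13: row=14, L[14]='q', prepend. Next row=LF[14]=11
  step 14: row=11, L[11]='q', prepend. Next row=LF[11]=9
  step 15: row=9, L[9]='q', prepend. Next row=LF[9]=7
Reversed output: qqqrrqpppqqrpq$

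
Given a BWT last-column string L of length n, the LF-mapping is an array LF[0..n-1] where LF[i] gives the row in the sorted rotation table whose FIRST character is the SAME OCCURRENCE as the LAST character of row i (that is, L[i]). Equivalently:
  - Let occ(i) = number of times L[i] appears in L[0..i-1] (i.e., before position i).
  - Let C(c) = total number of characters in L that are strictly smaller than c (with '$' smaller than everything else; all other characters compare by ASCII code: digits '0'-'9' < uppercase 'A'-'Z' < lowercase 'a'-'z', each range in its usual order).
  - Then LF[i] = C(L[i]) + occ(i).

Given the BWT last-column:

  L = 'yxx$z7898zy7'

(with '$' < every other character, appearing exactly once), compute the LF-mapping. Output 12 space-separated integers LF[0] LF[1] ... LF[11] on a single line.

Answer: 8 6 7 0 10 1 3 5 4 11 9 2

Derivation:
Char counts: '$':1, '7':2, '8':2, '9':1, 'x':2, 'y':2, 'z':2
C (first-col start): C('$')=0, C('7')=1, C('8')=3, C('9')=5, C('x')=6, C('y')=8, C('z')=10
L[0]='y': occ=0, LF[0]=C('y')+0=8+0=8
L[1]='x': occ=0, LF[1]=C('x')+0=6+0=6
L[2]='x': occ=1, LF[2]=C('x')+1=6+1=7
L[3]='$': occ=0, LF[3]=C('$')+0=0+0=0
L[4]='z': occ=0, LF[4]=C('z')+0=10+0=10
L[5]='7': occ=0, LF[5]=C('7')+0=1+0=1
L[6]='8': occ=0, LF[6]=C('8')+0=3+0=3
L[7]='9': occ=0, LF[7]=C('9')+0=5+0=5
L[8]='8': occ=1, LF[8]=C('8')+1=3+1=4
L[9]='z': occ=1, LF[9]=C('z')+1=10+1=11
L[10]='y': occ=1, LF[10]=C('y')+1=8+1=9
L[11]='7': occ=1, LF[11]=C('7')+1=1+1=2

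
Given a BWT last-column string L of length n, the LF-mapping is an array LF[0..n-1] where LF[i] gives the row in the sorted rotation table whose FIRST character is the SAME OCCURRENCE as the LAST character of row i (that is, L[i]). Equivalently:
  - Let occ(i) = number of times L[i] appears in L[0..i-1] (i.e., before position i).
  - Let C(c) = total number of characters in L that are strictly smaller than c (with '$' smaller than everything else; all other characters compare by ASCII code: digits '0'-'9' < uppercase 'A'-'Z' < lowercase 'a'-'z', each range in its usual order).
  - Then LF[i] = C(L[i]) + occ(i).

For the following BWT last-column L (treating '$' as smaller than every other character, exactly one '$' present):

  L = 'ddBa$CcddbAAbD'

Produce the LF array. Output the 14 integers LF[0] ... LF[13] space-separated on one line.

Answer: 10 11 3 6 0 4 9 12 13 7 1 2 8 5

Derivation:
Char counts: '$':1, 'A':2, 'B':1, 'C':1, 'D':1, 'a':1, 'b':2, 'c':1, 'd':4
C (first-col start): C('$')=0, C('A')=1, C('B')=3, C('C')=4, C('D')=5, C('a')=6, C('b')=7, C('c')=9, C('d')=10
L[0]='d': occ=0, LF[0]=C('d')+0=10+0=10
L[1]='d': occ=1, LF[1]=C('d')+1=10+1=11
L[2]='B': occ=0, LF[2]=C('B')+0=3+0=3
L[3]='a': occ=0, LF[3]=C('a')+0=6+0=6
L[4]='$': occ=0, LF[4]=C('$')+0=0+0=0
L[5]='C': occ=0, LF[5]=C('C')+0=4+0=4
L[6]='c': occ=0, LF[6]=C('c')+0=9+0=9
L[7]='d': occ=2, LF[7]=C('d')+2=10+2=12
L[8]='d': occ=3, LF[8]=C('d')+3=10+3=13
L[9]='b': occ=0, LF[9]=C('b')+0=7+0=7
L[10]='A': occ=0, LF[10]=C('A')+0=1+0=1
L[11]='A': occ=1, LF[11]=C('A')+1=1+1=2
L[12]='b': occ=1, LF[12]=C('b')+1=7+1=8
L[13]='D': occ=0, LF[13]=C('D')+0=5+0=5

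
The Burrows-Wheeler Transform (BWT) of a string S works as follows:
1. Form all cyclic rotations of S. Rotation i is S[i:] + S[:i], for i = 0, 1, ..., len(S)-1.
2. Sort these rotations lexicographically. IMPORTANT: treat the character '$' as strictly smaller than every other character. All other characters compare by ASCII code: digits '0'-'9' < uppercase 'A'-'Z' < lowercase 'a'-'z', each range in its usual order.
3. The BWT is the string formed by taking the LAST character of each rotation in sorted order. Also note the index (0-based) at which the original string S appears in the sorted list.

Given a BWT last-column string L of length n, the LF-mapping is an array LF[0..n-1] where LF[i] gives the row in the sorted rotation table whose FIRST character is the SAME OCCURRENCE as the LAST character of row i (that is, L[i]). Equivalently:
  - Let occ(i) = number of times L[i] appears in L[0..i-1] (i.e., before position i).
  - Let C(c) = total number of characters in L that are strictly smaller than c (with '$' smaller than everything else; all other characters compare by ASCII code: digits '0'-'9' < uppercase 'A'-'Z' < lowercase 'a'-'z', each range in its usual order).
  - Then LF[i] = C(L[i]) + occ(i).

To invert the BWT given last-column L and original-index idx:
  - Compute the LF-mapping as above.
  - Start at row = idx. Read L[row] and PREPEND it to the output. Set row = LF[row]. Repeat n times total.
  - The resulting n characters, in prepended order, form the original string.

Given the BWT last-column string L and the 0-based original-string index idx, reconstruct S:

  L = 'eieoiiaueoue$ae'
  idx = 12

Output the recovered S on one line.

Answer: oieaueuieiaeoe$

Derivation:
LF mapping: 3 8 4 11 9 10 1 13 5 12 14 6 0 2 7
Walk LF starting at row 12, prepending L[row]:
  step 1: row=12, L[12]='$', prepend. Next row=LF[12]=0
  step 2: row=0, L[0]='e', prepend. Next row=LF[0]=3
  step 3: row=3, L[3]='o', prepend. Next row=LF[3]=11
  step 4: row=11, L[11]='e', prepend. Next row=LF[11]=6
  step 5: row=6, L[6]='a', prepend. Next row=LF[6]=1
  step 6: row=1, L[1]='i', prepend. Next row=LF[1]=8
  step 7: row=8, L[8]='e', prepend. Next row=LF[8]=5
  step 8: row=5, L[5]='i', prepend. Next row=LF[5]=10
  step 9: row=10, L[10]='u', prepend. Next row=LF[10]=14
  step 10: row=14, L[14]='e', prepend. Next row=LF[14]=7
  step 11: row=7, L[7]='u', prepend. Next row=LF[7]=13
  step 12: row=13, L[13]='a', prepend. Next row=LF[13]=2
  step 13: row=2, L[2]='e', prepend. Next row=LF[2]=4
  step 14: row=4, L[4]='i', prepend. Next row=LF[4]=9
  step 15: row=9, L[9]='o', prepend. Next row=LF[9]=12
Reversed output: oieaueuieiaeoe$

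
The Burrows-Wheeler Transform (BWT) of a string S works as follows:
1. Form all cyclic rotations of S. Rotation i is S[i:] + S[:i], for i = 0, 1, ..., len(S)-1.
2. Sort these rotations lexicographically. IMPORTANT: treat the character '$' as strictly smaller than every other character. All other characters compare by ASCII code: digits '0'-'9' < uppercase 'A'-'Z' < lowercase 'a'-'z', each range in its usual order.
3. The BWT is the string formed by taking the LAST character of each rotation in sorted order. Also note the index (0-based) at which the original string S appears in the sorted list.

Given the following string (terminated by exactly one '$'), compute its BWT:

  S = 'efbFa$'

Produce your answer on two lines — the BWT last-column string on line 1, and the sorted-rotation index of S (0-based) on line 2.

All 6 rotations (rotation i = S[i:]+S[:i]):
  rot[0] = efbFa$
  rot[1] = fbFa$e
  rot[2] = bFa$ef
  rot[3] = Fa$efb
  rot[4] = a$efbF
  rot[5] = $efbFa
Sorted (with $ < everything):
  sorted[0] = $efbFa  (last char: 'a')
  sorted[1] = Fa$efb  (last char: 'b')
  sorted[2] = a$efbF  (last char: 'F')
  sorted[3] = bFa$ef  (last char: 'f')
  sorted[4] = efbFa$  (last char: '$')
  sorted[5] = fbFa$e  (last char: 'e')
Last column: abFf$e
Original string S is at sorted index 4

Answer: abFf$e
4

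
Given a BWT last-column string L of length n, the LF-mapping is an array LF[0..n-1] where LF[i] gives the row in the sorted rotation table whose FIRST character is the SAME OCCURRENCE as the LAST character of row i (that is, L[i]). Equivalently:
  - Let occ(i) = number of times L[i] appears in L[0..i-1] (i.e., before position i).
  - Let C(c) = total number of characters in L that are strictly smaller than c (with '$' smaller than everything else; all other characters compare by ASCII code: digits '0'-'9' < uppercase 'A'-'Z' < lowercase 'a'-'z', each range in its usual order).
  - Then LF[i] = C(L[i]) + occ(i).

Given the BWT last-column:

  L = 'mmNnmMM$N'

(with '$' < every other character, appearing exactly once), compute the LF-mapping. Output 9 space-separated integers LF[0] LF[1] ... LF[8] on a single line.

Char counts: '$':1, 'M':2, 'N':2, 'm':3, 'n':1
C (first-col start): C('$')=0, C('M')=1, C('N')=3, C('m')=5, C('n')=8
L[0]='m': occ=0, LF[0]=C('m')+0=5+0=5
L[1]='m': occ=1, LF[1]=C('m')+1=5+1=6
L[2]='N': occ=0, LF[2]=C('N')+0=3+0=3
L[3]='n': occ=0, LF[3]=C('n')+0=8+0=8
L[4]='m': occ=2, LF[4]=C('m')+2=5+2=7
L[5]='M': occ=0, LF[5]=C('M')+0=1+0=1
L[6]='M': occ=1, LF[6]=C('M')+1=1+1=2
L[7]='$': occ=0, LF[7]=C('$')+0=0+0=0
L[8]='N': occ=1, LF[8]=C('N')+1=3+1=4

Answer: 5 6 3 8 7 1 2 0 4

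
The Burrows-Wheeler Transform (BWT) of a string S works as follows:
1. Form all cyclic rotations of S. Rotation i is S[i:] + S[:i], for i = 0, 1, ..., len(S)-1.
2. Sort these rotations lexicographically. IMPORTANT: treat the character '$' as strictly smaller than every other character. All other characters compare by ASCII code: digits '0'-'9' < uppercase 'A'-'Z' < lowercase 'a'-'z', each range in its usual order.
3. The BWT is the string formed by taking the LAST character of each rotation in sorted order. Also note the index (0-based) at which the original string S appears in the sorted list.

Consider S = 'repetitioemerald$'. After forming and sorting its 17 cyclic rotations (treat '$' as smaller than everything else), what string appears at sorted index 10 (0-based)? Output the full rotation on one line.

All 17 rotations (rotation i = S[i:]+S[:i]):
  rot[0] = repetitioemerald$
  rot[1] = epetitioemerald$r
  rot[2] = petitioemerald$re
  rot[3] = etitioemerald$rep
  rot[4] = titioemerald$repe
  rot[5] = itioemerald$repet
  rot[6] = tioemerald$repeti
  rot[7] = ioemerald$repetit
  rot[8] = oemerald$repetiti
  rot[9] = emerald$repetitio
  rot[10] = merald$repetitioe
  rot[11] = erald$repetitioem
  rot[12] = rald$repetitioeme
  rot[13] = ald$repetitioemer
  rot[14] = ld$repetitioemera
  rot[15] = d$repetitioemeral
  rot[16] = $repetitioemerald
Sorted (with $ < everything):
  sorted[0] = $repetitioemerald
  sorted[1] = ald$repetitioemer
  sorted[2] = d$repetitioemeral
  sorted[3] = emerald$repetitio
  sorted[4] = epetitioemerald$r
  sorted[5] = erald$repetitioem
  sorted[6] = etitioemerald$rep
  sorted[7] = ioemerald$repetit
  sorted[8] = itioemerald$repet
  sorted[9] = ld$repetitioemera
  sorted[10] = merald$repetitioe
  sorted[11] = oemerald$repetiti
  sorted[12] = petitioemerald$re
  sorted[13] = rald$repetitioeme
  sorted[14] = repetitioemerald$
  sorted[15] = tioemerald$repeti
  sorted[16] = titioemerald$repe
sorted[10] = merald$repetitioe

Answer: merald$repetitioe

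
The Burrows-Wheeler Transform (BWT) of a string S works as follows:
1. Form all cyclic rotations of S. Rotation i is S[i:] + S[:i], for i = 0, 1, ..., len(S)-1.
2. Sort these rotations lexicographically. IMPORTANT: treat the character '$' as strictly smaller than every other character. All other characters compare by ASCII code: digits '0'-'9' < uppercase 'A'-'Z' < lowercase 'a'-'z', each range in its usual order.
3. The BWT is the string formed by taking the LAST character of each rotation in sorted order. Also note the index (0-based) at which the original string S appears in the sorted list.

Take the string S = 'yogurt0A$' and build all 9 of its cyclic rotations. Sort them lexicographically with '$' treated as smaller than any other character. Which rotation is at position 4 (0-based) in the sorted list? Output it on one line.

All 9 rotations (rotation i = S[i:]+S[:i]):
  rot[0] = yogurt0A$
  rot[1] = ogurt0A$y
  rot[2] = gurt0A$yo
  rot[3] = urt0A$yog
  rot[4] = rt0A$yogu
  rot[5] = t0A$yogur
  rot[6] = 0A$yogurt
  rot[7] = A$yogurt0
  rot[8] = $yogurt0A
Sorted (with $ < everything):
  sorted[0] = $yogurt0A
  sorted[1] = 0A$yogurt
  sorted[2] = A$yogurt0
  sorted[3] = gurt0A$yo
  sorted[4] = ogurt0A$y
  sorted[5] = rt0A$yogu
  sorted[6] = t0A$yogur
  sorted[7] = urt0A$yog
  sorted[8] = yogurt0A$
sorted[4] = ogurt0A$y

Answer: ogurt0A$y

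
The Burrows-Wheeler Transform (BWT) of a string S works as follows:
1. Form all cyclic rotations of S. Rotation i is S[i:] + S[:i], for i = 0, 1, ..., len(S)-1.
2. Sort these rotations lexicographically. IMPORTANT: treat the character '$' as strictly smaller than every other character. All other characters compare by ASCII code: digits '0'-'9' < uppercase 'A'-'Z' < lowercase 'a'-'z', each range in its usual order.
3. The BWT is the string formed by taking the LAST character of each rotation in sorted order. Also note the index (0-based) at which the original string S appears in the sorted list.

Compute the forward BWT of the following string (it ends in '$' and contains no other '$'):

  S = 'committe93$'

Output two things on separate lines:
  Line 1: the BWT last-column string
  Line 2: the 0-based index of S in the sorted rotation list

All 11 rotations (rotation i = S[i:]+S[:i]):
  rot[0] = committe93$
  rot[1] = ommitte93$c
  rot[2] = mmitte93$co
  rot[3] = mitte93$com
  rot[4] = itte93$comm
  rot[5] = tte93$commi
  rot[6] = te93$commit
  rot[7] = e93$committ
  rot[8] = 93$committe
  rot[9] = 3$committe9
  rot[10] = $committe93
Sorted (with $ < everything):
  sorted[0] = $committe93  (last char: '3')
  sorted[1] = 3$committe9  (last char: '9')
  sorted[2] = 93$committe  (last char: 'e')
  sorted[3] = committe93$  (last char: '$')
  sorted[4] = e93$committ  (last char: 't')
  sorted[5] = itte93$comm  (last char: 'm')
  sorted[6] = mitte93$com  (last char: 'm')
  sorted[7] = mmitte93$co  (last char: 'o')
  sorted[8] = ommitte93$c  (last char: 'c')
  sorted[9] = te93$commit  (last char: 't')
  sorted[10] = tte93$commi  (last char: 'i')
Last column: 39e$tmmocti
Original string S is at sorted index 3

Answer: 39e$tmmocti
3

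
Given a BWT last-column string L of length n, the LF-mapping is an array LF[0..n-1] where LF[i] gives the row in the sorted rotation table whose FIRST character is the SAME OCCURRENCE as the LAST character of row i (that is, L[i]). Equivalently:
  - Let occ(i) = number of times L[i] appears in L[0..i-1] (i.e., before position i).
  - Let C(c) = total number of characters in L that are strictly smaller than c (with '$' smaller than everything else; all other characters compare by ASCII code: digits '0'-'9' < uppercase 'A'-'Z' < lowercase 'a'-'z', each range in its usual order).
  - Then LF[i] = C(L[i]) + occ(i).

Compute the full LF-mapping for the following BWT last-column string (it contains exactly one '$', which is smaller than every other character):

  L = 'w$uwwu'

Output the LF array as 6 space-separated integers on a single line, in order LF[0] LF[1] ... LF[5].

Answer: 3 0 1 4 5 2

Derivation:
Char counts: '$':1, 'u':2, 'w':3
C (first-col start): C('$')=0, C('u')=1, C('w')=3
L[0]='w': occ=0, LF[0]=C('w')+0=3+0=3
L[1]='$': occ=0, LF[1]=C('$')+0=0+0=0
L[2]='u': occ=0, LF[2]=C('u')+0=1+0=1
L[3]='w': occ=1, LF[3]=C('w')+1=3+1=4
L[4]='w': occ=2, LF[4]=C('w')+2=3+2=5
L[5]='u': occ=1, LF[5]=C('u')+1=1+1=2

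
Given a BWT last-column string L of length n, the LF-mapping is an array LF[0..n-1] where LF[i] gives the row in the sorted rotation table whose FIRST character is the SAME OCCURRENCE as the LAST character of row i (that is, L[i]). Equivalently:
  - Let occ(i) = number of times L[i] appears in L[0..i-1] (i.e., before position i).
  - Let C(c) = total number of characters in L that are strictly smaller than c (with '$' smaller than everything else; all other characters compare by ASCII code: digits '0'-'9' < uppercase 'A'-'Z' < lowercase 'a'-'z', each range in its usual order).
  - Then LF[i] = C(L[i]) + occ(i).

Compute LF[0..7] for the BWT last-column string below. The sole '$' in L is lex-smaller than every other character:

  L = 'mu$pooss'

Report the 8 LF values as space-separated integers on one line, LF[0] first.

Answer: 1 7 0 4 2 3 5 6

Derivation:
Char counts: '$':1, 'm':1, 'o':2, 'p':1, 's':2, 'u':1
C (first-col start): C('$')=0, C('m')=1, C('o')=2, C('p')=4, C('s')=5, C('u')=7
L[0]='m': occ=0, LF[0]=C('m')+0=1+0=1
L[1]='u': occ=0, LF[1]=C('u')+0=7+0=7
L[2]='$': occ=0, LF[2]=C('$')+0=0+0=0
L[3]='p': occ=0, LF[3]=C('p')+0=4+0=4
L[4]='o': occ=0, LF[4]=C('o')+0=2+0=2
L[5]='o': occ=1, LF[5]=C('o')+1=2+1=3
L[6]='s': occ=0, LF[6]=C('s')+0=5+0=5
L[7]='s': occ=1, LF[7]=C('s')+1=5+1=6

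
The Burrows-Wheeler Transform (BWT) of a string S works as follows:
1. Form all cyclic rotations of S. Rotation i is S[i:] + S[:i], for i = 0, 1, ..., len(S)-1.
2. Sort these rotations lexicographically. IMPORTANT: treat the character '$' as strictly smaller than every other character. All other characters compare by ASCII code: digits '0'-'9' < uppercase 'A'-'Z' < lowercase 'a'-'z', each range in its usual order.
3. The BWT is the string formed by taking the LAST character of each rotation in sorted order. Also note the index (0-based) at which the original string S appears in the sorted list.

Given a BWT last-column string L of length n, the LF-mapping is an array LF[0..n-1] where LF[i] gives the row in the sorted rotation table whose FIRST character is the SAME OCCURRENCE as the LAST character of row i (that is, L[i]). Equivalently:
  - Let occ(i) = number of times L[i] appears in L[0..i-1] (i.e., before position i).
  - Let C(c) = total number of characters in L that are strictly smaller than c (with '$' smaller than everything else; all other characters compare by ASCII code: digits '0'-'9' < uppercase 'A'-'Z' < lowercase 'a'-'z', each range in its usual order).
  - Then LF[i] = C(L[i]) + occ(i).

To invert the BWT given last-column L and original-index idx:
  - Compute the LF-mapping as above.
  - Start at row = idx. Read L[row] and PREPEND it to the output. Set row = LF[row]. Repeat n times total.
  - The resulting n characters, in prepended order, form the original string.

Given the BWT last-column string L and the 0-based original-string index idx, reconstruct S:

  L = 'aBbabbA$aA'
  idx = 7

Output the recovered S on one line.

LF mapping: 4 3 7 5 8 9 1 0 6 2
Walk LF starting at row 7, prepending L[row]:
  step 1: row=7, L[7]='$', prepend. Next row=LF[7]=0
  step 2: row=0, L[0]='a', prepend. Next row=LF[0]=4
  step 3: row=4, L[4]='b', prepend. Next row=LF[4]=8
  step 4: row=8, L[8]='a', prepend. Next row=LF[8]=6
  step 5: row=6, L[6]='A', prepend. Next row=LF[6]=1
  step 6: row=1, L[1]='B', prepend. Next row=LF[1]=3
  step 7: row=3, L[3]='a', prepend. Next row=LF[3]=5
  step 8: row=5, L[5]='b', prepend. Next row=LF[5]=9
  step 9: row=9, L[9]='A', prepend. Next row=LF[9]=2
  step 10: row=2, L[2]='b', prepend. Next row=LF[2]=7
Reversed output: bAbaBAaba$

Answer: bAbaBAaba$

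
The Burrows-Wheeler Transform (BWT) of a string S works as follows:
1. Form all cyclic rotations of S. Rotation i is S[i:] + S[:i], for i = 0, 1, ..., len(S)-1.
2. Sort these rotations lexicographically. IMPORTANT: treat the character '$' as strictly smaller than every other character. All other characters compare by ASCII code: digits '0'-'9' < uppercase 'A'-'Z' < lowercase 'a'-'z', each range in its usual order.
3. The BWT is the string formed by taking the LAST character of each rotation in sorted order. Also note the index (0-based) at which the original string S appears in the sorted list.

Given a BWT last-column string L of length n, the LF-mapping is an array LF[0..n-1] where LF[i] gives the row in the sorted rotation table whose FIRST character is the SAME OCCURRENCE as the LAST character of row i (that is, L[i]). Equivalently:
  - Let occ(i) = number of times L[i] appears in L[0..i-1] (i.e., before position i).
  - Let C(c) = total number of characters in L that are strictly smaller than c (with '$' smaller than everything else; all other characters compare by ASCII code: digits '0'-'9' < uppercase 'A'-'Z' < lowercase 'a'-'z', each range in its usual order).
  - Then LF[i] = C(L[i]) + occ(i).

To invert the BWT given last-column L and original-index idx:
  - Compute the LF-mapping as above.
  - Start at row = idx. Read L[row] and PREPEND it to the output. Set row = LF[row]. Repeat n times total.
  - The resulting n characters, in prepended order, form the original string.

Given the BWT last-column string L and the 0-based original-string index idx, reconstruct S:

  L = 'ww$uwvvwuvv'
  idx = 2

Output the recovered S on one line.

Answer: uwuvvwvvww$

Derivation:
LF mapping: 7 8 0 1 9 3 4 10 2 5 6
Walk LF starting at row 2, prepending L[row]:
  step 1: row=2, L[2]='$', prepend. Next row=LF[2]=0
  step 2: row=0, L[0]='w', prepend. Next row=LF[0]=7
  step 3: row=7, L[7]='w', prepend. Next row=LF[7]=10
  step 4: row=10, L[10]='v', prepend. Next row=LF[10]=6
  step 5: row=6, L[6]='v', prepend. Next row=LF[6]=4
  step 6: row=4, L[4]='w', prepend. Next row=LF[4]=9
  step 7: row=9, L[9]='v', prepend. Next row=LF[9]=5
  step 8: row=5, L[5]='v', prepend. Next row=LF[5]=3
  step 9: row=3, L[3]='u', prepend. Next row=LF[3]=1
  step 10: row=1, L[1]='w', prepend. Next row=LF[1]=8
  step 11: row=8, L[8]='u', prepend. Next row=LF[8]=2
Reversed output: uwuvvwvvww$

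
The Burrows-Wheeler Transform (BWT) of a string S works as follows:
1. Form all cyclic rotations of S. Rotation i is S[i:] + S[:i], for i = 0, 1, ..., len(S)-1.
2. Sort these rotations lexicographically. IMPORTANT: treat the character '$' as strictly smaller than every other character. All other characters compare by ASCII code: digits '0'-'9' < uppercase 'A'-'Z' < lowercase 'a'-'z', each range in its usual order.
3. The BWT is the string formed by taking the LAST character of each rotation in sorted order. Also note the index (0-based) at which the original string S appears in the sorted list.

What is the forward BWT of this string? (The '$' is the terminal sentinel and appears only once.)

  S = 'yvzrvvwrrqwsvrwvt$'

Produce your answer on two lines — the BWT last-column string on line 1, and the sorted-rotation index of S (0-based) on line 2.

All 18 rotations (rotation i = S[i:]+S[:i]):
  rot[0] = yvzrvvwrrqwsvrwvt$
  rot[1] = vzrvvwrrqwsvrwvt$y
  rot[2] = zrvvwrrqwsvrwvt$yv
  rot[3] = rvvwrrqwsvrwvt$yvz
  rot[4] = vvwrrqwsvrwvt$yvzr
  rot[5] = vwrrqwsvrwvt$yvzrv
  rot[6] = wrrqwsvrwvt$yvzrvv
  rot[7] = rrqwsvrwvt$yvzrvvw
  rot[8] = rqwsvrwvt$yvzrvvwr
  rot[9] = qwsvrwvt$yvzrvvwrr
  rot[10] = wsvrwvt$yvzrvvwrrq
  rot[11] = svrwvt$yvzrvvwrrqw
  rot[12] = vrwvt$yvzrvvwrrqws
  rot[13] = rwvt$yvzrvvwrrqwsv
  rot[14] = wvt$yvzrvvwrrqwsvr
  rot[15] = vt$yvzrvvwrrqwsvrw
  rot[16] = t$yvzrvvwrrqwsvrwv
  rot[17] = $yvzrvvwrrqwsvrwvt
Sorted (with $ < everything):
  sorted[0] = $yvzrvvwrrqwsvrwvt  (last char: 't')
  sorted[1] = qwsvrwvt$yvzrvvwrr  (last char: 'r')
  sorted[2] = rqwsvrwvt$yvzrvvwr  (last char: 'r')
  sorted[3] = rrqwsvrwvt$yvzrvvw  (last char: 'w')
  sorted[4] = rvvwrrqwsvrwvt$yvz  (last char: 'z')
  sorted[5] = rwvt$yvzrvvwrrqwsv  (last char: 'v')
  sorted[6] = svrwvt$yvzrvvwrrqw  (last char: 'w')
  sorted[7] = t$yvzrvvwrrqwsvrwv  (last char: 'v')
  sorted[8] = vrwvt$yvzrvvwrrqws  (last char: 's')
  sorted[9] = vt$yvzrvvwrrqwsvrw  (last char: 'w')
  sorted[10] = vvwrrqwsvrwvt$yvzr  (last char: 'r')
  sorted[11] = vwrrqwsvrwvt$yvzrv  (last char: 'v')
  sorted[12] = vzrvvwrrqwsvrwvt$y  (last char: 'y')
  sorted[13] = wrrqwsvrwvt$yvzrvv  (last char: 'v')
  sorted[14] = wsvrwvt$yvzrvvwrrq  (last char: 'q')
  sorted[15] = wvt$yvzrvvwrrqwsvr  (last char: 'r')
  sorted[16] = yvzrvvwrrqwsvrwvt$  (last char: '$')
  sorted[17] = zrvvwrrqwsvrwvt$yv  (last char: 'v')
Last column: trrwzvwvswrvyvqr$v
Original string S is at sorted index 16

Answer: trrwzvwvswrvyvqr$v
16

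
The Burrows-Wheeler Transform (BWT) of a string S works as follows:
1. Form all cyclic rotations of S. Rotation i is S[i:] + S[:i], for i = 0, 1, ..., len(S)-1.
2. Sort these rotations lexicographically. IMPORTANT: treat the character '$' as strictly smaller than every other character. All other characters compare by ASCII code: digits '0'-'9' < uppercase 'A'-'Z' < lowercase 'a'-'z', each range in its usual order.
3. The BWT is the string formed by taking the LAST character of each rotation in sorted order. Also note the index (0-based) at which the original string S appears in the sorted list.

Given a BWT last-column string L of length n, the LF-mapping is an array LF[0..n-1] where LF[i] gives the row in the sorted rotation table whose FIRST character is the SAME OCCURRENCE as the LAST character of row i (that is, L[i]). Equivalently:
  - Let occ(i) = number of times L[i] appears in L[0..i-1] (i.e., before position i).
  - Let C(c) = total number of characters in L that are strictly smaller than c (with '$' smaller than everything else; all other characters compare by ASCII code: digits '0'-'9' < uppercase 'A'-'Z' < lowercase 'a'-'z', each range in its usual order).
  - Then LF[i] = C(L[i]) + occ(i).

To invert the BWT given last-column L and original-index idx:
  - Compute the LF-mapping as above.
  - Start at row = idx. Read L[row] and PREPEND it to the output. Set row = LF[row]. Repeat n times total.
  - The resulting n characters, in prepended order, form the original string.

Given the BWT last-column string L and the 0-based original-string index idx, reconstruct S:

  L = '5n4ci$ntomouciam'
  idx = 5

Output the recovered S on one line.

Answer: communication45$

Derivation:
LF mapping: 2 10 1 4 6 0 11 14 12 8 13 15 5 7 3 9
Walk LF starting at row 5, prepending L[row]:
  step 1: row=5, L[5]='$', prepend. Next row=LF[5]=0
  step 2: row=0, L[0]='5', prepend. Next row=LF[0]=2
  step 3: row=2, L[2]='4', prepend. Next row=LF[2]=1
  step 4: row=1, L[1]='n', prepend. Next row=LF[1]=10
  step 5: row=10, L[10]='o', prepend. Next row=LF[10]=13
  step 6: row=13, L[13]='i', prepend. Next row=LF[13]=7
  step 7: row=7, L[7]='t', prepend. Next row=LF[7]=14
  step 8: row=14, L[14]='a', prepend. Next row=LF[14]=3
  step 9: row=3, L[3]='c', prepend. Next row=LF[3]=4
  step 10: row=4, L[4]='i', prepend. Next row=LF[4]=6
  step 11: row=6, L[6]='n', prepend. Next row=LF[6]=11
  step 12: row=11, L[11]='u', prepend. Next row=LF[11]=15
  step 13: row=15, L[15]='m', prepend. Next row=LF[15]=9
  step 14: row=9, L[9]='m', prepend. Next row=LF[9]=8
  step 15: row=8, L[8]='o', prepend. Next row=LF[8]=12
  step 16: row=12, L[12]='c', prepend. Next row=LF[12]=5
Reversed output: communication45$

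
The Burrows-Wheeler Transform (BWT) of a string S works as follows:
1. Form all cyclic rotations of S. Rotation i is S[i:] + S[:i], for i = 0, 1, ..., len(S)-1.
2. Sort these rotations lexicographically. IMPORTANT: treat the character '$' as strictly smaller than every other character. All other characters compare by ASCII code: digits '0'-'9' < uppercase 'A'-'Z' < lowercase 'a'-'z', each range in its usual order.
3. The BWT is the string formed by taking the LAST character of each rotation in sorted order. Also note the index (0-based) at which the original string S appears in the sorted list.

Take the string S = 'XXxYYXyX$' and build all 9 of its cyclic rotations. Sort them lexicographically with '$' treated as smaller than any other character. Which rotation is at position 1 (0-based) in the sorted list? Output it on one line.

All 9 rotations (rotation i = S[i:]+S[:i]):
  rot[0] = XXxYYXyX$
  rot[1] = XxYYXyX$X
  rot[2] = xYYXyX$XX
  rot[3] = YYXyX$XXx
  rot[4] = YXyX$XXxY
  rot[5] = XyX$XXxYY
  rot[6] = yX$XXxYYX
  rot[7] = X$XXxYYXy
  rot[8] = $XXxYYXyX
Sorted (with $ < everything):
  sorted[0] = $XXxYYXyX
  sorted[1] = X$XXxYYXy
  sorted[2] = XXxYYXyX$
  sorted[3] = XxYYXyX$X
  sorted[4] = XyX$XXxYY
  sorted[5] = YXyX$XXxY
  sorted[6] = YYXyX$XXx
  sorted[7] = xYYXyX$XX
  sorted[8] = yX$XXxYYX
sorted[1] = X$XXxYYXy

Answer: X$XXxYYXy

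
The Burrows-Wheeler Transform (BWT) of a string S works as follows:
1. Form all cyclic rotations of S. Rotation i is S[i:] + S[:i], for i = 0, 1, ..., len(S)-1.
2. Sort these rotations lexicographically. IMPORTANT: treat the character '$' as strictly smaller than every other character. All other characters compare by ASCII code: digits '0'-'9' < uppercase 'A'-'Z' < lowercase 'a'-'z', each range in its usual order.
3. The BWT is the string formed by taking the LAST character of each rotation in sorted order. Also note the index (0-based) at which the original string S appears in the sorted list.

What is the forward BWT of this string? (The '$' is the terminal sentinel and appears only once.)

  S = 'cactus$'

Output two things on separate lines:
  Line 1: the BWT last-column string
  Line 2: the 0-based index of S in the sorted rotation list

Answer: sc$auct
2

Derivation:
All 7 rotations (rotation i = S[i:]+S[:i]):
  rot[0] = cactus$
  rot[1] = actus$c
  rot[2] = ctus$ca
  rot[3] = tus$cac
  rot[4] = us$cact
  rot[5] = s$cactu
  rot[6] = $cactus
Sorted (with $ < everything):
  sorted[0] = $cactus  (last char: 's')
  sorted[1] = actus$c  (last char: 'c')
  sorted[2] = cactus$  (last char: '$')
  sorted[3] = ctus$ca  (last char: 'a')
  sorted[4] = s$cactu  (last char: 'u')
  sorted[5] = tus$cac  (last char: 'c')
  sorted[6] = us$cact  (last char: 't')
Last column: sc$auct
Original string S is at sorted index 2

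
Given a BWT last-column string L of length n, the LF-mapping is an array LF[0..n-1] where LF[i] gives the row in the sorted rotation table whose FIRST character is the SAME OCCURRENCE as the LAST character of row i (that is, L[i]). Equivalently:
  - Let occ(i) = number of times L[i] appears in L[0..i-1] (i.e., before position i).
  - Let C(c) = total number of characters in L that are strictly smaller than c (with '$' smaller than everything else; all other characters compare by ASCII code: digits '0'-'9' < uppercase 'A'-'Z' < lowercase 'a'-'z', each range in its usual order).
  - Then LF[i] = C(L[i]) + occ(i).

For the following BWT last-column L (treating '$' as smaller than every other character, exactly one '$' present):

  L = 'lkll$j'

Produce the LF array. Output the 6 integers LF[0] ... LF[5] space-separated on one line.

Char counts: '$':1, 'j':1, 'k':1, 'l':3
C (first-col start): C('$')=0, C('j')=1, C('k')=2, C('l')=3
L[0]='l': occ=0, LF[0]=C('l')+0=3+0=3
L[1]='k': occ=0, LF[1]=C('k')+0=2+0=2
L[2]='l': occ=1, LF[2]=C('l')+1=3+1=4
L[3]='l': occ=2, LF[3]=C('l')+2=3+2=5
L[4]='$': occ=0, LF[4]=C('$')+0=0+0=0
L[5]='j': occ=0, LF[5]=C('j')+0=1+0=1

Answer: 3 2 4 5 0 1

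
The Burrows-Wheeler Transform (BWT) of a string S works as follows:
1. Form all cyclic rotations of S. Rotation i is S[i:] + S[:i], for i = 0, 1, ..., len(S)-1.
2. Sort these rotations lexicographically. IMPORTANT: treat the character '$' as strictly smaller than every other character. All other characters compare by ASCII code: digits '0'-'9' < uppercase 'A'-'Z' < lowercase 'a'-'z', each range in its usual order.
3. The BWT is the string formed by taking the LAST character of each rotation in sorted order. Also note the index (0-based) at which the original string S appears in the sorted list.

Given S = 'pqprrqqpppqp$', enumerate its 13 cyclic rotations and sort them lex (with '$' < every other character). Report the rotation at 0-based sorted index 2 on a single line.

Answer: pppqp$pqprrqq

Derivation:
All 13 rotations (rotation i = S[i:]+S[:i]):
  rot[0] = pqprrqqpppqp$
  rot[1] = qprrqqpppqp$p
  rot[2] = prrqqpppqp$pq
  rot[3] = rrqqpppqp$pqp
  rot[4] = rqqpppqp$pqpr
  rot[5] = qqpppqp$pqprr
  rot[6] = qpppqp$pqprrq
  rot[7] = pppqp$pqprrqq
  rot[8] = ppqp$pqprrqqp
  rot[9] = pqp$pqprrqqpp
  rot[10] = qp$pqprrqqppp
  rot[11] = p$pqprrqqpppq
  rot[12] = $pqprrqqpppqp
Sorted (with $ < everything):
  sorted[0] = $pqprrqqpppqp
  sorted[1] = p$pqprrqqpppq
  sorted[2] = pppqp$pqprrqq
  sorted[3] = ppqp$pqprrqqp
  sorted[4] = pqp$pqprrqqpp
  sorted[5] = pqprrqqpppqp$
  sorted[6] = prrqqpppqp$pq
  sorted[7] = qp$pqprrqqppp
  sorted[8] = qpppqp$pqprrq
  sorted[9] = qprrqqpppqp$p
  sorted[10] = qqpppqp$pqprr
  sorted[11] = rqqpppqp$pqpr
  sorted[12] = rrqqpppqp$pqp
sorted[2] = pppqp$pqprrqq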